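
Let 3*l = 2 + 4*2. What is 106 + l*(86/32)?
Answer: 2759/24 ≈ 114.96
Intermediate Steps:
l = 10/3 (l = (2 + 4*2)/3 = (2 + 8)/3 = (⅓)*10 = 10/3 ≈ 3.3333)
106 + l*(86/32) = 106 + 10*(86/32)/3 = 106 + 10*(86*(1/32))/3 = 106 + (10/3)*(43/16) = 106 + 215/24 = 2759/24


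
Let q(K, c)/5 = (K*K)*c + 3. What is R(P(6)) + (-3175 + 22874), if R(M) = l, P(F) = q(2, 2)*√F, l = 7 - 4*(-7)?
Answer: 19734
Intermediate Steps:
q(K, c) = 15 + 5*c*K² (q(K, c) = 5*((K*K)*c + 3) = 5*(K²*c + 3) = 5*(c*K² + 3) = 5*(3 + c*K²) = 15 + 5*c*K²)
l = 35 (l = 7 + 28 = 35)
P(F) = 55*√F (P(F) = (15 + 5*2*2²)*√F = (15 + 5*2*4)*√F = (15 + 40)*√F = 55*√F)
R(M) = 35
R(P(6)) + (-3175 + 22874) = 35 + (-3175 + 22874) = 35 + 19699 = 19734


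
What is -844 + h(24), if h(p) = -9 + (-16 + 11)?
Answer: -858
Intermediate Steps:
h(p) = -14 (h(p) = -9 - 5 = -14)
-844 + h(24) = -844 - 14 = -858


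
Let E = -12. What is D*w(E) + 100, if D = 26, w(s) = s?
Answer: -212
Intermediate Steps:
D*w(E) + 100 = 26*(-12) + 100 = -312 + 100 = -212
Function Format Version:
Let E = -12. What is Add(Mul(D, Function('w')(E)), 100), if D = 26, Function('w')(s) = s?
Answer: -212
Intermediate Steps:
Add(Mul(D, Function('w')(E)), 100) = Add(Mul(26, -12), 100) = Add(-312, 100) = -212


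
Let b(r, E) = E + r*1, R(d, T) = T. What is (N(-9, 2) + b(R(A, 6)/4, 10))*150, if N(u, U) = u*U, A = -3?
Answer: -975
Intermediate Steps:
N(u, U) = U*u
b(r, E) = E + r
(N(-9, 2) + b(R(A, 6)/4, 10))*150 = (2*(-9) + (10 + 6/4))*150 = (-18 + (10 + 6*(¼)))*150 = (-18 + (10 + 3/2))*150 = (-18 + 23/2)*150 = -13/2*150 = -975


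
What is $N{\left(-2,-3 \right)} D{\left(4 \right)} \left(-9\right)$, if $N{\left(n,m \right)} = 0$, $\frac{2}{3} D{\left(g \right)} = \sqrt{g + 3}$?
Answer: $0$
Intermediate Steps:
$D{\left(g \right)} = \frac{3 \sqrt{3 + g}}{2}$ ($D{\left(g \right)} = \frac{3 \sqrt{g + 3}}{2} = \frac{3 \sqrt{3 + g}}{2}$)
$N{\left(-2,-3 \right)} D{\left(4 \right)} \left(-9\right) = 0 \frac{3 \sqrt{3 + 4}}{2} \left(-9\right) = 0 \frac{3 \sqrt{7}}{2} \left(-9\right) = 0 \left(-9\right) = 0$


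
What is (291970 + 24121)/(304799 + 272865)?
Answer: 316091/577664 ≈ 0.54719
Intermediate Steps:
(291970 + 24121)/(304799 + 272865) = 316091/577664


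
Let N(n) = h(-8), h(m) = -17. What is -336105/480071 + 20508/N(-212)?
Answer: -9851009853/8161207 ≈ -1207.1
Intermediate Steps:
N(n) = -17
-336105/480071 + 20508/N(-212) = -336105/480071 + 20508/(-17) = -336105*1/480071 + 20508*(-1/17) = -336105/480071 - 20508/17 = -9851009853/8161207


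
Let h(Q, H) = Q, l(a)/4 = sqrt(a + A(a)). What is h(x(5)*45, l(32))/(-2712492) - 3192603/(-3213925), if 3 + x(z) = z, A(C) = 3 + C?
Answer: 481090046857/484319213950 ≈ 0.99333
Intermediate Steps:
x(z) = -3 + z
l(a) = 4*sqrt(3 + 2*a) (l(a) = 4*sqrt(a + (3 + a)) = 4*sqrt(3 + 2*a))
h(x(5)*45, l(32))/(-2712492) - 3192603/(-3213925) = ((-3 + 5)*45)/(-2712492) - 3192603/(-3213925) = (2*45)*(-1/2712492) - 3192603*(-1/3213925) = 90*(-1/2712492) + 3192603/3213925 = -5/150694 + 3192603/3213925 = 481090046857/484319213950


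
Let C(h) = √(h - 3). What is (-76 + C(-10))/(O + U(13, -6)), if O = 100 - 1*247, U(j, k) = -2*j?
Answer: 76/173 - I*√13/173 ≈ 0.43931 - 0.020841*I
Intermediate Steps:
C(h) = √(-3 + h)
O = -147 (O = 100 - 247 = -147)
(-76 + C(-10))/(O + U(13, -6)) = (-76 + √(-3 - 10))/(-147 - 2*13) = (-76 + √(-13))/(-147 - 26) = (-76 + I*√13)/(-173) = (-76 + I*√13)*(-1/173) = 76/173 - I*√13/173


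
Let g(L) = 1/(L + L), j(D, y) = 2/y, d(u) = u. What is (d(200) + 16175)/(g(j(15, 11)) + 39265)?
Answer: 65500/157071 ≈ 0.41701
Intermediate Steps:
g(L) = 1/(2*L)
(d(200) + 16175)/(g(j(15, 11)) + 39265) = (200 + 16175)/(1/(2*((2/11))) + 39265) = 16375/(1/(2*((2*(1/11)))) + 39265) = 16375/(1/(2*(2/11)) + 39265) = 16375/((½)*(11/2) + 39265) = 16375/(11/4 + 39265) = 16375/(157071/4) = 16375*(4/157071) = 65500/157071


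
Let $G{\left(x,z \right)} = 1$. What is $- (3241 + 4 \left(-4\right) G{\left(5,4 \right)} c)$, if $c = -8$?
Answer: $-3369$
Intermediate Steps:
$- (3241 + 4 \left(-4\right) G{\left(5,4 \right)} c) = - (3241 + 4 \left(-4\right) 1 \left(-8\right)) = - (3241 - -128) = - (3241 + 128) = \left(-1\right) 3369 = -3369$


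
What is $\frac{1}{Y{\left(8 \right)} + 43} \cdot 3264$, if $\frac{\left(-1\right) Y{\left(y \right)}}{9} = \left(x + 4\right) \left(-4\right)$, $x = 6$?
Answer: $\frac{3264}{403} \approx 8.0993$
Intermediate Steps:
$Y{\left(y \right)} = 360$ ($Y{\left(y \right)} = - 9 \left(6 + 4\right) \left(-4\right) = - 9 \cdot 10 \left(-4\right) = \left(-9\right) \left(-40\right) = 360$)
$\frac{1}{Y{\left(8 \right)} + 43} \cdot 3264 = \frac{1}{360 + 43} \cdot 3264 = \frac{1}{403} \cdot 3264 = \frac{3264}{403}$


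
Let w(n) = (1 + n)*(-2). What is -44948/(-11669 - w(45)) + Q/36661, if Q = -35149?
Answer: 72995215/24966141 ≈ 2.9238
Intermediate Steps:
w(n) = -2 - 2*n
-44948/(-11669 - w(45)) + Q/36661 = -44948/(-11669 - (-2 - 2*45)) - 35149/36661 = -44948/(-11669 - (-2 - 90)) - 35149*1/36661 = -44948/(-11669 - 1*(-92)) - 35149/36661 = -44948/(-11669 + 92) - 35149/36661 = -44948/(-11577) - 35149/36661 = -44948*(-1/11577) - 35149/36661 = 2644/681 - 35149/36661 = 72995215/24966141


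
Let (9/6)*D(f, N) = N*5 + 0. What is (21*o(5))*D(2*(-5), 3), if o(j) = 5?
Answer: 1050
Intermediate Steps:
D(f, N) = 10*N/3 (D(f, N) = 2*(N*5 + 0)/3 = 2*(5*N + 0)/3 = 2*(5*N)/3 = 10*N/3)
(21*o(5))*D(2*(-5), 3) = (21*5)*((10/3)*3) = 105*10 = 1050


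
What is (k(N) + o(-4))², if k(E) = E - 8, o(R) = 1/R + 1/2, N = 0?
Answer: 961/16 ≈ 60.063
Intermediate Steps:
o(R) = ½ + 1/R (o(R) = 1/R + 1*(½) = 1/R + ½ = ½ + 1/R)
k(E) = -8 + E
(k(N) + o(-4))² = ((-8 + 0) + (½)*(2 - 4)/(-4))² = (-8 + (½)*(-¼)*(-2))² = (-8 + ¼)² = (-31/4)² = 961/16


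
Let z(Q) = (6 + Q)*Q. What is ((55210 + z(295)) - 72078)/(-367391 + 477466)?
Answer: 4231/6475 ≈ 0.65344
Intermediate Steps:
z(Q) = Q*(6 + Q)
((55210 + z(295)) - 72078)/(-367391 + 477466) = ((55210 + 295*(6 + 295)) - 72078)/(-367391 + 477466) = ((55210 + 295*301) - 72078)/110075 = ((55210 + 88795) - 72078)*(1/110075) = (144005 - 72078)*(1/110075) = 71927*(1/110075) = 4231/6475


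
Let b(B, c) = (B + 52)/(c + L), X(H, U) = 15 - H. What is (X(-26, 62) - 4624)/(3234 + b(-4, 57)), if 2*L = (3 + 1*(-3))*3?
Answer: -87077/61462 ≈ -1.4168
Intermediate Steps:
L = 0 (L = ((3 + 1*(-3))*3)/2 = ((3 - 3)*3)/2 = (0*3)/2 = (½)*0 = 0)
b(B, c) = (52 + B)/c (b(B, c) = (B + 52)/(c + 0) = (52 + B)/c)
(X(-26, 62) - 4624)/(3234 + b(-4, 57)) = ((15 - 1*(-26)) - 4624)/(3234 + (52 - 4)/57) = ((15 + 26) - 4624)/(3234 + (1/57)*48) = (41 - 4624)/(3234 + 16/19) = -4583/61462/19 = -4583*19/61462 = -87077/61462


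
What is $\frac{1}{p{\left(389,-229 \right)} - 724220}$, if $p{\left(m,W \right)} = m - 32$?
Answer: $- \frac{1}{723863} \approx -1.3815 \cdot 10^{-6}$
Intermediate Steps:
$p{\left(m,W \right)} = -32 + m$ ($p{\left(m,W \right)} = m - 32 = -32 + m$)
$\frac{1}{p{\left(389,-229 \right)} - 724220} = \frac{1}{\left(-32 + 389\right) - 724220} = \frac{1}{357 - 724220} = \frac{1}{-723863} = - \frac{1}{723863}$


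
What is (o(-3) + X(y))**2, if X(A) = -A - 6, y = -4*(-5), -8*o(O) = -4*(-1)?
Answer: 2809/4 ≈ 702.25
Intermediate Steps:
o(O) = -1/2 (o(O) = -(-1)*(-1)/2 = -1/8*4 = -1/2)
y = 20
X(A) = -6 - A
(o(-3) + X(y))**2 = (-1/2 + (-6 - 1*20))**2 = (-1/2 + (-6 - 20))**2 = (-1/2 - 26)**2 = (-53/2)**2 = 2809/4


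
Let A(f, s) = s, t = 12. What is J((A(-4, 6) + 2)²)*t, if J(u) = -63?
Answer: -756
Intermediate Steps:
J((A(-4, 6) + 2)²)*t = -63*12 = -756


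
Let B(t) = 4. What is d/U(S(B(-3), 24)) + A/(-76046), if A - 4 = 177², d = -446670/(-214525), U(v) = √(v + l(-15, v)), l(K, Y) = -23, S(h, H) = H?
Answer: 5449150999/3262753630 ≈ 1.6701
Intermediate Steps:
U(v) = √(-23 + v) (U(v) = √(v - 23) = √(-23 + v))
d = 89334/42905 (d = -446670*(-1/214525) = 89334/42905 ≈ 2.0821)
A = 31333 (A = 4 + 177² = 4 + 31329 = 31333)
d/U(S(B(-3), 24)) + A/(-76046) = 89334/(42905*(√(-23 + 24))) + 31333/(-76046) = 89334/(42905*(√1)) + 31333*(-1/76046) = (89334/42905)/1 - 31333/76046 = (89334/42905)*1 - 31333/76046 = 89334/42905 - 31333/76046 = 5449150999/3262753630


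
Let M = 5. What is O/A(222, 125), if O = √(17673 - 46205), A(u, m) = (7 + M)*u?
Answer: I*√7133/1332 ≈ 0.063406*I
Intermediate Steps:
A(u, m) = 12*u (A(u, m) = (7 + 5)*u = 12*u)
O = 2*I*√7133 (O = √(-28532) = 2*I*√7133 ≈ 168.91*I)
O/A(222, 125) = (2*I*√7133)/((12*222)) = (2*I*√7133)/2664 = (2*I*√7133)*(1/2664) = I*√7133/1332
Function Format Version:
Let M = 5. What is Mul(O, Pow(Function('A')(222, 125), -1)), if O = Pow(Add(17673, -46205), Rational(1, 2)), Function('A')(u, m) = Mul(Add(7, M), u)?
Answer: Mul(Rational(1, 1332), I, Pow(7133, Rational(1, 2))) ≈ Mul(0.063406, I)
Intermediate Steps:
Function('A')(u, m) = Mul(12, u) (Function('A')(u, m) = Mul(Add(7, 5), u) = Mul(12, u))
O = Mul(2, I, Pow(7133, Rational(1, 2))) (O = Pow(-28532, Rational(1, 2)) = Mul(2, I, Pow(7133, Rational(1, 2))) ≈ Mul(168.91, I))
Mul(O, Pow(Function('A')(222, 125), -1)) = Mul(Mul(2, I, Pow(7133, Rational(1, 2))), Pow(Mul(12, 222), -1)) = Mul(Mul(2, I, Pow(7133, Rational(1, 2))), Pow(2664, -1)) = Mul(Mul(2, I, Pow(7133, Rational(1, 2))), Rational(1, 2664)) = Mul(Rational(1, 1332), I, Pow(7133, Rational(1, 2)))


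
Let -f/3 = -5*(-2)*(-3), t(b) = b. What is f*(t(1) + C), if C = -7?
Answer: -540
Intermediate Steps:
f = 90 (f = -3*(-5*(-2))*(-3) = -30*(-3) = -3*(-30) = 90)
f*(t(1) + C) = 90*(1 - 7) = 90*(-6) = -540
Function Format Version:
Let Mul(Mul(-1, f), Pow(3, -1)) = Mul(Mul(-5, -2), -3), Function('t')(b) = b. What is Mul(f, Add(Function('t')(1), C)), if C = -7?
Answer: -540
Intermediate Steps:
f = 90 (f = Mul(-3, Mul(Mul(-5, -2), -3)) = Mul(-3, Mul(10, -3)) = Mul(-3, -30) = 90)
Mul(f, Add(Function('t')(1), C)) = Mul(90, Add(1, -7)) = Mul(90, -6) = -540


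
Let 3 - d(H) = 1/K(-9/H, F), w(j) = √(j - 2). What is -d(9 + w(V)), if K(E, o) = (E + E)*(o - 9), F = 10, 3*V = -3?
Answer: -7/2 - I*√3/18 ≈ -3.5 - 0.096225*I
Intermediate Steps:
V = -1 (V = (⅓)*(-3) = -1)
w(j) = √(-2 + j)
K(E, o) = 2*E*(-9 + o) (K(E, o) = (2*E)*(-9 + o) = 2*E*(-9 + o))
d(H) = 3 + H/18 (d(H) = 3 - 1/(2*(-9/H)*(-9 + 10)) = 3 - 1/(2*(-9/H)*1) = 3 - 1/((-18/H)) = 3 - (-1)*H/18 = 3 + H/18)
-d(9 + w(V)) = -(3 + (9 + √(-2 - 1))/18) = -(3 + (9 + √(-3))/18) = -(3 + (9 + I*√3)/18) = -(3 + (½ + I*√3/18)) = -(7/2 + I*√3/18) = -7/2 - I*√3/18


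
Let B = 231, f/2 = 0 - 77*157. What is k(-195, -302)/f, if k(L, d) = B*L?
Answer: 585/314 ≈ 1.8631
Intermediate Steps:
f = -24178 (f = 2*(0 - 77*157) = 2*(0 - 12089) = 2*(-12089) = -24178)
k(L, d) = 231*L
k(-195, -302)/f = (231*(-195))/(-24178) = -45045*(-1/24178) = 585/314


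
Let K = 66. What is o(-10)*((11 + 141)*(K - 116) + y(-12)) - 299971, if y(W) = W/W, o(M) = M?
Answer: -223981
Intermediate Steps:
y(W) = 1
o(-10)*((11 + 141)*(K - 116) + y(-12)) - 299971 = -10*((11 + 141)*(66 - 116) + 1) - 299971 = -10*(152*(-50) + 1) - 299971 = -10*(-7600 + 1) - 299971 = -10*(-7599) - 299971 = 75990 - 299971 = -223981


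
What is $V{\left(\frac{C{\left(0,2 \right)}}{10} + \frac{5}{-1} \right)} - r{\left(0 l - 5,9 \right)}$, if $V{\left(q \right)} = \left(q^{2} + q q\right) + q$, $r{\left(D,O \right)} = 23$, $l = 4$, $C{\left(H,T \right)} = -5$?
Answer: $32$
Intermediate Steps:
$V{\left(q \right)} = q + 2 q^{2}$ ($V{\left(q \right)} = \left(q^{2} + q^{2}\right) + q = 2 q^{2} + q = q + 2 q^{2}$)
$V{\left(\frac{C{\left(0,2 \right)}}{10} + \frac{5}{-1} \right)} - r{\left(0 l - 5,9 \right)} = \left(- \frac{5}{10} + \frac{5}{-1}\right) \left(1 + 2 \left(- \frac{5}{10} + \frac{5}{-1}\right)\right) - 23 = \left(\left(-5\right) \frac{1}{10} + 5 \left(-1\right)\right) \left(1 + 2 \left(\left(-5\right) \frac{1}{10} + 5 \left(-1\right)\right)\right) - 23 = \left(- \frac{1}{2} - 5\right) \left(1 + 2 \left(- \frac{1}{2} - 5\right)\right) - 23 = - \frac{11 \left(1 + 2 \left(- \frac{11}{2}\right)\right)}{2} - 23 = - \frac{11 \left(1 - 11\right)}{2} - 23 = \left(- \frac{11}{2}\right) \left(-10\right) - 23 = 55 - 23 = 32$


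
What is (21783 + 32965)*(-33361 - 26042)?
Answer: -3252195444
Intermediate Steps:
(21783 + 32965)*(-33361 - 26042) = 54748*(-59403) = -3252195444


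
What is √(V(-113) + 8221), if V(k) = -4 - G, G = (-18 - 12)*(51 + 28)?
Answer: √10587 ≈ 102.89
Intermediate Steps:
G = -2370 (G = -30*79 = -2370)
V(k) = 2366 (V(k) = -4 - 1*(-2370) = -4 + 2370 = 2366)
√(V(-113) + 8221) = √(2366 + 8221) = √10587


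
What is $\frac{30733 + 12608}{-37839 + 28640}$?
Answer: $- \frac{43341}{9199} \approx -4.7115$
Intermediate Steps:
$\frac{30733 + 12608}{-37839 + 28640} = \frac{43341}{-9199} = 43341 \left(- \frac{1}{9199}\right) = - \frac{43341}{9199}$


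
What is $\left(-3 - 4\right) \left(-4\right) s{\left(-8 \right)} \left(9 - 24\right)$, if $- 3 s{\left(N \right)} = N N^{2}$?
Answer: $-71680$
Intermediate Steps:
$s{\left(N \right)} = - \frac{N^{3}}{3}$ ($s{\left(N \right)} = - \frac{N N^{2}}{3} = - \frac{N^{3}}{3}$)
$\left(-3 - 4\right) \left(-4\right) s{\left(-8 \right)} \left(9 - 24\right) = \left(-3 - 4\right) \left(-4\right) \left(- \frac{\left(-8\right)^{3}}{3}\right) \left(9 - 24\right) = \left(-7\right) \left(-4\right) \left(\left(- \frac{1}{3}\right) \left(-512\right)\right) \left(9 - 24\right) = 28 \cdot \frac{512}{3} \left(-15\right) = \frac{14336}{3} \left(-15\right) = -71680$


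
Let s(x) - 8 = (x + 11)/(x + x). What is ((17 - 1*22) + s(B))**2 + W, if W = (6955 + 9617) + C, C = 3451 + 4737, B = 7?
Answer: 1214140/49 ≈ 24778.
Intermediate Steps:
C = 8188
s(x) = 8 + (11 + x)/(2*x) (s(x) = 8 + (x + 11)/(x + x) = 8 + (11 + x)/((2*x)) = 8 + (11 + x)*(1/(2*x)) = 8 + (11 + x)/(2*x))
W = 24760 (W = (6955 + 9617) + 8188 = 16572 + 8188 = 24760)
((17 - 1*22) + s(B))**2 + W = ((17 - 1*22) + (1/2)*(11 + 17*7)/7)**2 + 24760 = ((17 - 22) + (1/2)*(1/7)*(11 + 119))**2 + 24760 = (-5 + (1/2)*(1/7)*130)**2 + 24760 = (-5 + 65/7)**2 + 24760 = (30/7)**2 + 24760 = 900/49 + 24760 = 1214140/49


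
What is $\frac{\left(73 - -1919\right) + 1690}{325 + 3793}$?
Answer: $\frac{1841}{2059} \approx 0.89412$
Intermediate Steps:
$\frac{\left(73 - -1919\right) + 1690}{325 + 3793} = \frac{\left(73 + 1919\right) + 1690}{4118} = \left(1992 + 1690\right) \frac{1}{4118} = 3682 \cdot \frac{1}{4118} = \frac{1841}{2059}$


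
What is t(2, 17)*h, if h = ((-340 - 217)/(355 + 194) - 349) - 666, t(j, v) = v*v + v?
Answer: -18964928/61 ≈ -3.1090e+5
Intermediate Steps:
t(j, v) = v + v**2 (t(j, v) = v**2 + v = v + v**2)
h = -557792/549 (h = (-557/549 - 349) - 666 = -192158/549 - 666 = -557792/549 ≈ -1016.0)
t(2, 17)*h = (17*(1 + 17))*(-557792/549) = (17*18)*(-557792/549) = 306*(-557792/549) = -18964928/61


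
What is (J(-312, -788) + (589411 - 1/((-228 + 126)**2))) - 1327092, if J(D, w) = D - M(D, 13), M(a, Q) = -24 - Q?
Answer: -7677694225/10404 ≈ -7.3796e+5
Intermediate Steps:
J(D, w) = 37 + D (J(D, w) = D - (-24 - 1*13) = D - (-24 - 13) = D - 1*(-37) = D + 37 = 37 + D)
(J(-312, -788) + (589411 - 1/((-228 + 126)**2))) - 1327092 = ((37 - 312) + (589411 - 1/((-228 + 126)**2))) - 1327092 = (-275 + (589411 - 1/((-102)**2))) - 1327092 = (-275 + (589411 - 1/10404)) - 1327092 = (-275 + 6132232043/10404) - 1327092 = 6129370943/10404 - 1327092 = -7677694225/10404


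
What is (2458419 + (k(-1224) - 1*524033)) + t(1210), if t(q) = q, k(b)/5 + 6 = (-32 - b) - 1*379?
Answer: 1939631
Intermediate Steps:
k(b) = -2085 - 5*b (k(b) = -30 + 5*((-32 - b) - 1*379) = -30 + 5*((-32 - b) - 379) = -30 + 5*(-411 - b) = -30 + (-2055 - 5*b) = -2085 - 5*b)
(2458419 + (k(-1224) - 1*524033)) + t(1210) = (2458419 + ((-2085 - 5*(-1224)) - 1*524033)) + 1210 = (2458419 + ((-2085 + 6120) - 524033)) + 1210 = (2458419 + (4035 - 524033)) + 1210 = (2458419 - 519998) + 1210 = 1938421 + 1210 = 1939631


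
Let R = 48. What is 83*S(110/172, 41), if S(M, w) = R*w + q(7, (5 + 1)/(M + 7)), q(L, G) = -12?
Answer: 162348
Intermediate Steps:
S(M, w) = -12 + 48*w (S(M, w) = 48*w - 12 = -12 + 48*w)
83*S(110/172, 41) = 83*(-12 + 48*41) = 83*(-12 + 1968) = 83*1956 = 162348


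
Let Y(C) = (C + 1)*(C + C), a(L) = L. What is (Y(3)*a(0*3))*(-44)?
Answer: 0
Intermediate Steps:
Y(C) = 2*C*(1 + C) (Y(C) = (1 + C)*(2*C) = 2*C*(1 + C))
(Y(3)*a(0*3))*(-44) = ((2*3*(1 + 3))*(0*3))*(-44) = ((2*3*4)*0)*(-44) = (24*0)*(-44) = 0*(-44) = 0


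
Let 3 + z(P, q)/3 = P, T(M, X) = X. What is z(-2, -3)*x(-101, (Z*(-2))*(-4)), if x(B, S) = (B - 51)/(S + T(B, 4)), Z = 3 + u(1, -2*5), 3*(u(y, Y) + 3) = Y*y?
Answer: -1710/17 ≈ -100.59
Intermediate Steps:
u(y, Y) = -3 + Y*y/3 (u(y, Y) = -3 + (Y*y)/3 = -3 + Y*y/3)
z(P, q) = -9 + 3*P
Z = -10/3 (Z = 3 + (-3 + (1/3)*(-2*5)*1) = 3 + (-3 + (1/3)*(-10)*1) = 3 + (-3 - 10/3) = 3 - 19/3 = -10/3 ≈ -3.3333)
x(B, S) = (-51 + B)/(4 + S) (x(B, S) = (B - 51)/(S + 4) = (-51 + B)/(4 + S))
z(-2, -3)*x(-101, (Z*(-2))*(-4)) = (-9 + 3*(-2))*((-51 - 101)/(4 - 10/3*(-2)*(-4))) = (-9 - 6)*(-152/(4 + (20/3)*(-4))) = -15*(-152)/(4 - 80/3) = -15*(-152)/(-68/3) = -(-45)*(-152)/68 = -15*114/17 = -1710/17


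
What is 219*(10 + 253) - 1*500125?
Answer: -442528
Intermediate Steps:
219*(10 + 253) - 1*500125 = 219*263 - 500125 = 57597 - 500125 = -442528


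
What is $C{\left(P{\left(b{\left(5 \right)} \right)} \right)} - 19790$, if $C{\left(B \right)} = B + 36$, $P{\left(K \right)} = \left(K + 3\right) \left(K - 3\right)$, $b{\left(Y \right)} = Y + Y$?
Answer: $-19663$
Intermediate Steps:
$b{\left(Y \right)} = 2 Y$
$P{\left(K \right)} = \left(-3 + K\right) \left(3 + K\right)$ ($P{\left(K \right)} = \left(3 + K\right) \left(-3 + K\right) = \left(-3 + K\right) \left(3 + K\right)$)
$C{\left(B \right)} = 36 + B$
$C{\left(P{\left(b{\left(5 \right)} \right)} \right)} - 19790 = \left(36 - \left(9 - \left(2 \cdot 5\right)^{2}\right)\right) - 19790 = \left(36 - \left(9 - 10^{2}\right)\right) - 19790 = \left(36 + \left(-9 + 100\right)\right) - 19790 = \left(36 + 91\right) - 19790 = 127 - 19790 = -19663$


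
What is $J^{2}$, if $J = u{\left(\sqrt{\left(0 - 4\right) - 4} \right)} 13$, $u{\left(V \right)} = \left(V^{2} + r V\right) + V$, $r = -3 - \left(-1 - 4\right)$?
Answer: $-1352 - 16224 i \sqrt{2} \approx -1352.0 - 22944.0 i$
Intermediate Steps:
$r = 2$ ($r = -3 - -5 = -3 + 5 = 2$)
$u{\left(V \right)} = V^{2} + 3 V$ ($u{\left(V \right)} = \left(V^{2} + 2 V\right) + V = V^{2} + 3 V$)
$J = 26 i \sqrt{2} \left(3 + 2 i \sqrt{2}\right)$ ($J = \sqrt{\left(0 - 4\right) - 4} \left(3 + \sqrt{\left(0 - 4\right) - 4}\right) 13 = \sqrt{-4 - 4} \left(3 + \sqrt{-4 - 4}\right) 13 = \sqrt{-8} \left(3 + \sqrt{-8}\right) 13 = 2 i \sqrt{2} \left(3 + 2 i \sqrt{2}\right) 13 = 26 i \sqrt{2} \left(3 + 2 i \sqrt{2}\right) \approx -104.0 + 110.31 i$)
$J^{2} = \left(-104 + 78 i \sqrt{2}\right)^{2}$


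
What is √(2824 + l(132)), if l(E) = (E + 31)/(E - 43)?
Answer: √22383411/89 ≈ 53.159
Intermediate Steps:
l(E) = (31 + E)/(-43 + E)
√(2824 + l(132)) = √(2824 + (31 + 132)/(-43 + 132)) = √(2824 + 163/89) = √(251499/89) = √22383411/89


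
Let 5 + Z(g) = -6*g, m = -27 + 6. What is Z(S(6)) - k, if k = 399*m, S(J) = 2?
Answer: 8362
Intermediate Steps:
m = -21
Z(g) = -5 - 6*g
k = -8379 (k = 399*(-21) = -8379)
Z(S(6)) - k = (-5 - 6*2) - 1*(-8379) = (-5 - 12) + 8379 = -17 + 8379 = 8362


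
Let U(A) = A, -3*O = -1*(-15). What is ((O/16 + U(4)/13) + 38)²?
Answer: 62457409/43264 ≈ 1443.6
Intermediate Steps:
O = -5 (O = -(-1)*(-15)/3 = -⅓*15 = -5)
((O/16 + U(4)/13) + 38)² = ((-5/16 + 4/13) + 38)² = (-1/208 + 38)² = (7903/208)² = 62457409/43264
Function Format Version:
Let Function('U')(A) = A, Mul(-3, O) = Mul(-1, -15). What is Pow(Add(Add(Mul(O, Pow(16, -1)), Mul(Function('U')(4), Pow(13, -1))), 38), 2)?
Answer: Rational(62457409, 43264) ≈ 1443.6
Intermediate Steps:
O = -5 (O = Mul(Rational(-1, 3), Mul(-1, -15)) = Mul(Rational(-1, 3), 15) = -5)
Pow(Add(Add(Mul(O, Pow(16, -1)), Mul(Function('U')(4), Pow(13, -1))), 38), 2) = Pow(Add(Add(Mul(-5, Pow(16, -1)), Mul(4, Pow(13, -1))), 38), 2) = Pow(Add(Add(Mul(-5, Rational(1, 16)), Mul(4, Rational(1, 13))), 38), 2) = Pow(Add(Add(Rational(-5, 16), Rational(4, 13)), 38), 2) = Pow(Add(Rational(-1, 208), 38), 2) = Pow(Rational(7903, 208), 2) = Rational(62457409, 43264)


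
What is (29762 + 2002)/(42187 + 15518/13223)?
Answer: 420015372/557854219 ≈ 0.75291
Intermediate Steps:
(29762 + 2002)/(42187 + 15518/13223) = 31764/(42187 + 15518*(1/13223)) = 31764/(42187 + 15518/13223) = 31764/(557854219/13223) = 31764*(13223/557854219) = 420015372/557854219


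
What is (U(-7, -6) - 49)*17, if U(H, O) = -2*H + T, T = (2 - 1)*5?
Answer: -510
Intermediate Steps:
T = 5 (T = 1*5 = 5)
U(H, O) = 5 - 2*H (U(H, O) = -2*H + 5 = 5 - 2*H)
(U(-7, -6) - 49)*17 = ((5 - 2*(-7)) - 49)*17 = ((5 + 14) - 49)*17 = (19 - 49)*17 = -30*17 = -510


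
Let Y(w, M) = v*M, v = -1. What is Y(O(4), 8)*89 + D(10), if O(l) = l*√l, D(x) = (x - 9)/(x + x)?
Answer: -14239/20 ≈ -711.95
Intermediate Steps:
D(x) = (-9 + x)/(2*x) (D(x) = (-9 + x)/((2*x)) = (-9 + x)*(1/(2*x)) = (-9 + x)/(2*x))
O(l) = l^(3/2)
Y(w, M) = -M
Y(O(4), 8)*89 + D(10) = -1*8*89 + (½)*(-9 + 10)/10 = -8*89 + (½)*(⅒)*1 = -712 + 1/20 = -14239/20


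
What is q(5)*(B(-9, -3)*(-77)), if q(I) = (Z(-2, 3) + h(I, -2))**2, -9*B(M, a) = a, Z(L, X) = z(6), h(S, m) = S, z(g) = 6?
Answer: -9317/3 ≈ -3105.7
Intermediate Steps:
Z(L, X) = 6
B(M, a) = -a/9
q(I) = (6 + I)**2
q(5)*(B(-9, -3)*(-77)) = (6 + 5)**2*(-1/9*(-3)*(-77)) = 11**2*((1/3)*(-77)) = 121*(-77/3) = -9317/3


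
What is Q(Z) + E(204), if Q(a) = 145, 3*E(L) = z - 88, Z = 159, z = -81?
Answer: 266/3 ≈ 88.667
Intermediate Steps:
E(L) = -169/3 (E(L) = (-81 - 88)/3 = (⅓)*(-169) = -169/3)
Q(Z) + E(204) = 145 - 169/3 = 266/3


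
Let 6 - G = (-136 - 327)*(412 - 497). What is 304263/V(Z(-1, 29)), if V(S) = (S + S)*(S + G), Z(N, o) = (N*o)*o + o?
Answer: 101421/21740488 ≈ 0.0046651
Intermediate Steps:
G = -39349 (G = 6 - (-136 - 327)*(412 - 497) = 6 - (-463)*(-85) = 6 - 1*39355 = 6 - 39355 = -39349)
Z(N, o) = o + N*o² (Z(N, o) = N*o² + o = o + N*o²)
V(S) = 2*S*(-39349 + S) (V(S) = (S + S)*(S - 39349) = (2*S)*(-39349 + S) = 2*S*(-39349 + S))
304263/V(Z(-1, 29)) = 304263/((2*(29*(1 - 1*29))*(-39349 + 29*(1 - 1*29)))) = 304263/((2*(29*(1 - 29))*(-39349 + 29*(1 - 29)))) = 304263/((2*(29*(-28))*(-39349 + 29*(-28)))) = 304263/((2*(-812)*(-39349 - 812))) = 304263/((2*(-812)*(-40161))) = 304263/65221464 = 304263*(1/65221464) = 101421/21740488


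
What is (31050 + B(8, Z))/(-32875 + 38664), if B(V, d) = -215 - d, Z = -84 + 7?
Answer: 4416/827 ≈ 5.3398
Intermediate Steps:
Z = -77
(31050 + B(8, Z))/(-32875 + 38664) = (31050 + (-215 - 1*(-77)))/(-32875 + 38664) = (31050 + (-215 + 77))/5789 = (31050 - 138)*(1/5789) = 30912*(1/5789) = 4416/827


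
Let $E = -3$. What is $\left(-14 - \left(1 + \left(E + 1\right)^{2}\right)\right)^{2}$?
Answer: $361$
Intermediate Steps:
$\left(-14 - \left(1 + \left(E + 1\right)^{2}\right)\right)^{2} = \left(-14 + \left(\left(\left(2 - 0\right) + \left(2 - 5\right)\right) - \left(-3 + 1\right)^{2}\right)\right)^{2} = \left(-14 + \left(\left(\left(2 + 0\right) + \left(2 - 5\right)\right) - \left(-2\right)^{2}\right)\right)^{2} = \left(-14 + \left(\left(2 - 3\right) - 4\right)\right)^{2} = \left(-14 - 5\right)^{2} = \left(-19\right)^{2} = 361$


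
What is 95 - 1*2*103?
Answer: -111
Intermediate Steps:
95 - 1*2*103 = 95 - 2*103 = 95 - 206 = -111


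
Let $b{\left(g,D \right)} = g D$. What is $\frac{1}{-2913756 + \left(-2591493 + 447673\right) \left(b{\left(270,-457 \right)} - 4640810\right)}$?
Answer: $\frac{1}{10213584330244} \approx 9.7909 \cdot 10^{-14}$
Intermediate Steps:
$b{\left(g,D \right)} = D g$
$\frac{1}{-2913756 + \left(-2591493 + 447673\right) \left(b{\left(270,-457 \right)} - 4640810\right)} = \frac{1}{-2913756 + \left(-2591493 + 447673\right) \left(\left(-457\right) 270 - 4640810\right)} = \frac{1}{-2913756 - 2143820 \left(-123390 - 4640810\right)} = \frac{1}{-2913756 - -10213587244000} = \frac{1}{-2913756 + 10213587244000} = \frac{1}{10213584330244}$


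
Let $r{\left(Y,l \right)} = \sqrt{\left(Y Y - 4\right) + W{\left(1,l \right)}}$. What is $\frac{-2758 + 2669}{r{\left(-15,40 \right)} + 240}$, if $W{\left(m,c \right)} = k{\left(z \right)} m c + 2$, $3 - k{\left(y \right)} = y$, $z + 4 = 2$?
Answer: $- \frac{7120}{19059} + \frac{89 \sqrt{47}}{19059} \approx -0.34156$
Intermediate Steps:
$z = -2$ ($z = -4 + 2 = -2$)
$k{\left(y \right)} = 3 - y$
$W{\left(m,c \right)} = 2 + 5 c m$ ($W{\left(m,c \right)} = \left(3 - -2\right) m c + 2 = \left(3 + 2\right) m c + 2 = 5 m c + 2 = 5 c m + 2 = 2 + 5 c m$)
$r{\left(Y,l \right)} = \sqrt{-2 + Y^{2} + 5 l}$ ($r{\left(Y,l \right)} = \sqrt{\left(Y Y - 4\right) + \left(2 + 5 l 1\right)} = \sqrt{\left(Y^{2} - 4\right) + \left(2 + 5 l\right)} = \sqrt{\left(-4 + Y^{2}\right) + \left(2 + 5 l\right)} = \sqrt{-2 + Y^{2} + 5 l}$)
$\frac{-2758 + 2669}{r{\left(-15,40 \right)} + 240} = \frac{-2758 + 2669}{\sqrt{-2 + \left(-15\right)^{2} + 5 \cdot 40} + 240} = - \frac{89}{\sqrt{-2 + 225 + 200} + 240} = - \frac{89}{\sqrt{423} + 240} = - \frac{89}{3 \sqrt{47} + 240} = - \frac{89}{240 + 3 \sqrt{47}}$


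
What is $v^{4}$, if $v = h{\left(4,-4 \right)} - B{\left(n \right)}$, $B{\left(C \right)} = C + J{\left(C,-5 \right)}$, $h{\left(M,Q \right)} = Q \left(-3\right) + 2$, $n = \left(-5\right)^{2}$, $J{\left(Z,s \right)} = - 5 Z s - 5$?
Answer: $158532181921$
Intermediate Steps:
$J{\left(Z,s \right)} = -5 - 5 Z s$ ($J{\left(Z,s \right)} = - 5 Z s - 5 = -5 - 5 Z s$)
$n = 25$
$h{\left(M,Q \right)} = 2 - 3 Q$ ($h{\left(M,Q \right)} = - 3 Q + 2 = 2 - 3 Q$)
$B{\left(C \right)} = -5 + 26 C$ ($B{\left(C \right)} = C - \left(5 + 5 C \left(-5\right)\right) = C + \left(-5 + 25 C\right) = -5 + 26 C$)
$v = -631$ ($v = \left(2 - -12\right) - \left(-5 + 26 \cdot 25\right) = \left(2 + 12\right) - \left(-5 + 650\right) = 14 - 645 = -631$)
$v^{4} = \left(-631\right)^{4} = 158532181921$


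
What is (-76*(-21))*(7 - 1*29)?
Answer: -35112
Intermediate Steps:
(-76*(-21))*(7 - 1*29) = 1596*(7 - 29) = 1596*(-22) = -35112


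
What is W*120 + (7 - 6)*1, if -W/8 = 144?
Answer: -138239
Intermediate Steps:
W = -1152 (W = -8*144 = -1152)
W*120 + (7 - 6)*1 = -1152*120 + (7 - 6)*1 = -138240 + 1*1 = -138240 + 1 = -138239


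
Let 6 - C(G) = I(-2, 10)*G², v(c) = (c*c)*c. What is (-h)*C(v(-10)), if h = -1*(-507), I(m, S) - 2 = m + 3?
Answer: 1520996958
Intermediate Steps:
v(c) = c³ (v(c) = c²*c = c³)
I(m, S) = 5 + m (I(m, S) = 2 + (m + 3) = 2 + (3 + m) = 5 + m)
h = 507
C(G) = 6 - 3*G² (C(G) = 6 - (5 - 2)*G² = 6 - 3*G²)
(-h)*C(v(-10)) = (-1*507)*(6 - 3*((-10)³)²) = -507*(6 - 3*(-1000)²) = -507*(6 - 3*1000000) = -507*(6 - 3000000) = -507*(-2999994) = 1520996958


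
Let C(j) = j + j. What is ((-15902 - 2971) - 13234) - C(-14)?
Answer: -32079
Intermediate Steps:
C(j) = 2*j
((-15902 - 2971) - 13234) - C(-14) = ((-15902 - 2971) - 13234) - 2*(-14) = (-18873 - 13234) - 1*(-28) = -32107 + 28 = -32079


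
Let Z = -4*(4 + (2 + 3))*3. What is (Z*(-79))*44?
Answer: 375408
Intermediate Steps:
Z = -108 (Z = -4*(4 + 5)*3 = -36*3 = -4*27 = -108)
(Z*(-79))*44 = -108*(-79)*44 = 8532*44 = 375408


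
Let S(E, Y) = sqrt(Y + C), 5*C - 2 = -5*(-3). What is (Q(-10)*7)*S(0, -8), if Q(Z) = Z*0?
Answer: 0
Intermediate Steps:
C = 17/5 (C = 2/5 + (-5*(-3))/5 = 2/5 + (1/5)*15 = 2/5 + 3 = 17/5 ≈ 3.4000)
Q(Z) = 0
S(E, Y) = sqrt(17/5 + Y) (S(E, Y) = sqrt(Y + 17/5) = sqrt(17/5 + Y))
(Q(-10)*7)*S(0, -8) = (0*7)*(sqrt(85 + 25*(-8))/5) = 0*(sqrt(85 - 200)/5) = 0*(sqrt(-115)/5) = 0*((I*sqrt(115))/5) = 0*(I*sqrt(115)/5) = 0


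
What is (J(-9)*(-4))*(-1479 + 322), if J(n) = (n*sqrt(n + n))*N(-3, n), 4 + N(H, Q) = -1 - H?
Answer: 249912*I*sqrt(2) ≈ 3.5343e+5*I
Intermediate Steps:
N(H, Q) = -5 - H (N(H, Q) = -4 + (-1 - H) = -5 - H)
J(n) = -2*sqrt(2)*n**(3/2) (J(n) = (n*sqrt(n + n))*(-5 - 1*(-3)) = (n*sqrt(2*n))*(-5 + 3) = (n*(sqrt(2)*sqrt(n)))*(-2) = (sqrt(2)*n**(3/2))*(-2) = -2*sqrt(2)*n**(3/2))
(J(-9)*(-4))*(-1479 + 322) = (-2*sqrt(2)*(-9)**(3/2)*(-4))*(-1479 + 322) = (-2*sqrt(2)*(-27*I)*(-4))*(-1157) = ((54*I*sqrt(2))*(-4))*(-1157) = -216*I*sqrt(2)*(-1157) = 249912*I*sqrt(2)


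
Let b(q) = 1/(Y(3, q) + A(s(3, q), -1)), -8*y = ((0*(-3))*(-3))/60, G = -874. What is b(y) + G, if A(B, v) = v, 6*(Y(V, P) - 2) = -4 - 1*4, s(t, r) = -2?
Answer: -877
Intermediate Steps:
Y(V, P) = ⅔ (Y(V, P) = 2 + (-4 - 1*4)/6 = 2 + (-4 - 4)/6 = 2 + (⅙)*(-8) = 2 - 4/3 = ⅔)
y = 0 (y = -(0*(-3))*(-3)/(8*60) = -0*(-3)/(8*60) = -0/60 = -⅛*0 = 0)
b(q) = -3 (b(q) = 1/(⅔ - 1) = 1/(-⅓) = -3)
b(y) + G = -3 - 874 = -877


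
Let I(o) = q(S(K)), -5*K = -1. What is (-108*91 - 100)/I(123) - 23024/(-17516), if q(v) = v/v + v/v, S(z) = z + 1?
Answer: -21731600/4379 ≈ -4962.7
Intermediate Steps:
K = ⅕ (K = -⅕*(-1) = ⅕ ≈ 0.20000)
S(z) = 1 + z
q(v) = 2 (q(v) = 1 + 1 = 2)
I(o) = 2
(-108*91 - 100)/I(123) - 23024/(-17516) = (-108*91 - 100)/2 - 23024/(-17516) = (-9828 - 100)*(½) - 23024*(-1/17516) = -9928*½ + 5756/4379 = -4964 + 5756/4379 = -21731600/4379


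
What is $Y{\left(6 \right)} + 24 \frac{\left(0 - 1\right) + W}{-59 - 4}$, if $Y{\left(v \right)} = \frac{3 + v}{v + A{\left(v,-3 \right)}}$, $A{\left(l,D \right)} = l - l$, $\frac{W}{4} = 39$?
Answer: $- \frac{2417}{42} \approx -57.548$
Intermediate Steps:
$W = 156$ ($W = 4 \cdot 39 = 156$)
$A{\left(l,D \right)} = 0$
$Y{\left(v \right)} = \frac{3 + v}{v}$ ($Y{\left(v \right)} = \frac{3 + v}{v + 0} = \frac{3 + v}{v}$)
$Y{\left(6 \right)} + 24 \frac{\left(0 - 1\right) + W}{-59 - 4} = \frac{3 + 6}{6} + 24 \frac{\left(0 - 1\right) + 156}{-59 - 4} = \frac{1}{6} \cdot 9 + 24 \frac{-1 + 156}{-63} = \frac{3}{2} + 24 \cdot 155 \left(- \frac{1}{63}\right) = \frac{3}{2} + 24 \left(- \frac{155}{63}\right) = \frac{3}{2} - \frac{1240}{21} = - \frac{2417}{42}$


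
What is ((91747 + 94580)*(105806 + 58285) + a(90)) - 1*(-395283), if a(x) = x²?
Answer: 30574987140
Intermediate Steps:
((91747 + 94580)*(105806 + 58285) + a(90)) - 1*(-395283) = ((91747 + 94580)*(105806 + 58285) + 90²) - 1*(-395283) = (186327*164091 + 8100) + 395283 = (30574583757 + 8100) + 395283 = 30574591857 + 395283 = 30574987140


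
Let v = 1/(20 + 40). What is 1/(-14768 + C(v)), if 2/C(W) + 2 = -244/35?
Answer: -157/2318611 ≈ -6.7713e-5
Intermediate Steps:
v = 1/60 ≈ 0.016667
C(W) = -35/157 (C(W) = 2/(-2 - 244/35) = 2/(-314/35) = 2*(-35/314) = -35/157)
1/(-14768 + C(v)) = 1/(-14768 - 35/157) = 1/(-2318611/157) = -157/2318611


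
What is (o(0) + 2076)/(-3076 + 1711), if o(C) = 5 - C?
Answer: -2081/1365 ≈ -1.5245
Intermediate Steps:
(o(0) + 2076)/(-3076 + 1711) = ((5 - 1*0) + 2076)/(-3076 + 1711) = ((5 + 0) + 2076)/(-1365) = (5 + 2076)*(-1/1365) = 2081*(-1/1365) = -2081/1365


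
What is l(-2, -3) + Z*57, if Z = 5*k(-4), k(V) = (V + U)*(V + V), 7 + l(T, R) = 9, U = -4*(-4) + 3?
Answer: -34198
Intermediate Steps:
U = 19 (U = 16 + 3 = 19)
l(T, R) = 2 (l(T, R) = -7 + 9 = 2)
k(V) = 2*V*(19 + V) (k(V) = (V + 19)*(V + V) = (19 + V)*(2*V) = 2*V*(19 + V))
Z = -600 (Z = 5*(2*(-4)*(19 - 4)) = 5*(2*(-4)*15) = 5*(-120) = -600)
l(-2, -3) + Z*57 = 2 - 600*57 = 2 - 34200 = -34198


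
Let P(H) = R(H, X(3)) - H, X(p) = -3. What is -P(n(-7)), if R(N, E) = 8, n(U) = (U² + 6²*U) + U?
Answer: -218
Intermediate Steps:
n(U) = U² + 37*U (n(U) = (U² + 36*U) + U = U² + 37*U)
P(H) = 8 - H
-P(n(-7)) = -(8 - (-7)*(37 - 7)) = -(8 - (-7)*30) = -(8 - 1*(-210)) = -(8 + 210) = -1*218 = -218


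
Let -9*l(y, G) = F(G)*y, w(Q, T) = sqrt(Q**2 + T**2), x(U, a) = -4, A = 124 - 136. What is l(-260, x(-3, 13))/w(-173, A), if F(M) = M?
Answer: -1040*sqrt(30073)/270657 ≈ -0.66635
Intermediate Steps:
A = -12
l(y, G) = -G*y/9
l(-260, x(-3, 13))/w(-173, A) = (-1/9*(-4)*(-260))/(sqrt((-173)**2 + (-12)**2)) = -1040/(9*sqrt(29929 + 144)) = -1040*sqrt(30073)/30073/9 = -1040*sqrt(30073)/270657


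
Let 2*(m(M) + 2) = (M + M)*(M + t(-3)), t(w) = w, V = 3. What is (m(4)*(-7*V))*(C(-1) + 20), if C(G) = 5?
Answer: -1050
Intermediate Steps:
m(M) = -2 + M*(-3 + M) (m(M) = -2 + ((M + M)*(M - 3))/2 = -2 + ((2*M)*(-3 + M))/2 = -2 + (2*M*(-3 + M))/2 = -2 + M*(-3 + M))
(m(4)*(-7*V))*(C(-1) + 20) = ((-2 + 4**2 - 3*4)*(-7*3))*(5 + 20) = ((-2 + 16 - 12)*(-21))*25 = (2*(-21))*25 = -42*25 = -1050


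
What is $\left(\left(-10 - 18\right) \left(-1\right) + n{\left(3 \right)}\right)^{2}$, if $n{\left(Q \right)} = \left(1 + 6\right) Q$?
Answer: $2401$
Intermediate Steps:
$n{\left(Q \right)} = 7 Q$
$\left(\left(-10 - 18\right) \left(-1\right) + n{\left(3 \right)}\right)^{2} = \left(\left(-10 - 18\right) \left(-1\right) + 7 \cdot 3\right)^{2} = \left(\left(-28\right) \left(-1\right) + 21\right)^{2} = \left(28 + 21\right)^{2} = 49^{2} = 2401$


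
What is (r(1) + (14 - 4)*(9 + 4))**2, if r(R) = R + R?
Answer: 17424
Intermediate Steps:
r(R) = 2*R
(r(1) + (14 - 4)*(9 + 4))**2 = (2*1 + (14 - 4)*(9 + 4))**2 = (2 + 10*13)**2 = (2 + 130)**2 = 132**2 = 17424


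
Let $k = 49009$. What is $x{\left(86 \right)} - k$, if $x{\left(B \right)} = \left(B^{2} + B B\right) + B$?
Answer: $-34131$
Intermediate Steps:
$x{\left(B \right)} = B + 2 B^{2}$ ($x{\left(B \right)} = \left(B^{2} + B^{2}\right) + B = 2 B^{2} + B = B + 2 B^{2}$)
$x{\left(86 \right)} - k = 86 \left(1 + 2 \cdot 86\right) - 49009 = 86 \left(1 + 172\right) - 49009 = 86 \cdot 173 - 49009 = 14878 - 49009 = -34131$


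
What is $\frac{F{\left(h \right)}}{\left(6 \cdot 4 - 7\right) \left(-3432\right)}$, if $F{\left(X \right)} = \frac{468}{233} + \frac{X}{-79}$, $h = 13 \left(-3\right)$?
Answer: $- \frac{1181}{27536872} \approx -4.2888 \cdot 10^{-5}$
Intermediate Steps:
$h = -39$
$F{\left(X \right)} = \frac{468}{233} - \frac{X}{79}$ ($F{\left(X \right)} = 468 \cdot \frac{1}{233} + X \left(- \frac{1}{79}\right) = \frac{468}{233} - \frac{X}{79}$)
$\frac{F{\left(h \right)}}{\left(6 \cdot 4 - 7\right) \left(-3432\right)} = \frac{\frac{468}{233} - - \frac{39}{79}}{\left(6 \cdot 4 - 7\right) \left(-3432\right)} = \frac{\frac{468}{233} + \frac{39}{79}}{\left(24 - 7\right) \left(-3432\right)} = \frac{46059}{18407 \cdot 17 \left(-3432\right)} = \frac{46059}{18407 \left(-58344\right)} = \frac{46059}{18407} \left(- \frac{1}{58344}\right) = - \frac{1181}{27536872}$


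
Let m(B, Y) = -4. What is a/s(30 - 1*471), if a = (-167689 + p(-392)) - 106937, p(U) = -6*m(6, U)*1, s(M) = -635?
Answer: 274602/635 ≈ 432.44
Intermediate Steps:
p(U) = 24 (p(U) = -6*(-4)*1 = 24*1 = 24)
a = -274602 (a = (-167689 + 24) - 106937 = -167665 - 106937 = -274602)
a/s(30 - 1*471) = -274602/(-635) = -274602*(-1/635) = 274602/635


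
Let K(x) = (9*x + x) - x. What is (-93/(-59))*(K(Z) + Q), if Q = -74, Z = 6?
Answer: -1860/59 ≈ -31.525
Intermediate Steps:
K(x) = 9*x (K(x) = 10*x - x = 9*x)
(-93/(-59))*(K(Z) + Q) = (-93/(-59))*(9*6 - 74) = (-93*(-1/59))*(54 - 74) = (93/59)*(-20) = -1860/59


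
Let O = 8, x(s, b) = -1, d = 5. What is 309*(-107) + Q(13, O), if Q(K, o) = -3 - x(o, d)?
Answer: -33065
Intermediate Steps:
Q(K, o) = -2 (Q(K, o) = -3 - 1*(-1) = -3 + 1 = -2)
309*(-107) + Q(13, O) = 309*(-107) - 2 = -33063 - 2 = -33065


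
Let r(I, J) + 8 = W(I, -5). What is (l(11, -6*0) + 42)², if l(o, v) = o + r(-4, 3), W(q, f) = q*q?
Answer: 3721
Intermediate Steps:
W(q, f) = q²
r(I, J) = -8 + I²
l(o, v) = 8 + o (l(o, v) = o + (-8 + (-4)²) = o + (-8 + 16) = o + 8 = 8 + o)
(l(11, -6*0) + 42)² = ((8 + 11) + 42)² = (19 + 42)² = 61² = 3721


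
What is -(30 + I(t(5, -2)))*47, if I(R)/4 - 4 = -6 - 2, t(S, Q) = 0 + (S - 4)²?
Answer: -658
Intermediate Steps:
t(S, Q) = (-4 + S)² (t(S, Q) = 0 + (-4 + S)² = (-4 + S)²)
I(R) = -16 (I(R) = 16 + 4*(-6 - 2) = 16 + 4*(-8) = 16 - 32 = -16)
-(30 + I(t(5, -2)))*47 = -(30 - 16)*47 = -14*47 = -1*658 = -658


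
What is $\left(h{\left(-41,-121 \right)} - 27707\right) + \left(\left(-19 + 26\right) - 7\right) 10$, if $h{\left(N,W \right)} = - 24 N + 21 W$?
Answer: $-29264$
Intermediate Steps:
$\left(h{\left(-41,-121 \right)} - 27707\right) + \left(\left(-19 + 26\right) - 7\right) 10 = \left(\left(\left(-24\right) \left(-41\right) + 21 \left(-121\right)\right) - 27707\right) + \left(\left(-19 + 26\right) - 7\right) 10 = \left(\left(984 - 2541\right) - 27707\right) + \left(7 - 7\right) 10 = \left(-1557 - 27707\right) + 0 \cdot 10 = -29264 + 0 = -29264$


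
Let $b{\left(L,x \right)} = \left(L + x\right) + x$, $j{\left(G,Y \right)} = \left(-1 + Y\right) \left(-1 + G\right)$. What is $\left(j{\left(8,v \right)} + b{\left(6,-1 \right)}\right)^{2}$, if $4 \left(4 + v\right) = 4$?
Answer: $576$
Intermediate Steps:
$v = -3$ ($v = -4 + \frac{1}{4} \cdot 4 = -4 + 1 = -3$)
$j{\left(G,Y \right)} = \left(-1 + G\right) \left(-1 + Y\right)$
$b{\left(L,x \right)} = L + 2 x$
$\left(j{\left(8,v \right)} + b{\left(6,-1 \right)}\right)^{2} = \left(\left(1 - 8 - -3 + 8 \left(-3\right)\right) + \left(6 + 2 \left(-1\right)\right)\right)^{2} = \left(\left(1 - 8 + 3 - 24\right) + \left(6 - 2\right)\right)^{2} = \left(-28 + 4\right)^{2} = \left(-24\right)^{2} = 576$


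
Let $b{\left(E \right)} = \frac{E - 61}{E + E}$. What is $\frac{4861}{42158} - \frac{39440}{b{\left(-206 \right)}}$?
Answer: $- \frac{685035848353}{11256186} \approx -60859.0$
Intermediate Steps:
$b{\left(E \right)} = \frac{-61 + E}{2 E}$
$\frac{4861}{42158} - \frac{39440}{b{\left(-206 \right)}} = \frac{4861}{42158} - \frac{39440}{\frac{1}{2} \frac{1}{-206} \left(-61 - 206\right)} = 4861 \cdot \frac{1}{42158} - \frac{39440}{\frac{1}{2} \left(- \frac{1}{206}\right) \left(-267\right)} = \frac{4861}{42158} - \frac{39440}{\frac{267}{412}} = \frac{4861}{42158} - \frac{16249280}{267} = - \frac{685035848353}{11256186}$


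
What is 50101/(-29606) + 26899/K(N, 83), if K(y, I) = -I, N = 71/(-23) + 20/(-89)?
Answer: -800530177/2457298 ≈ -325.78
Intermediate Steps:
N = -6779/2047 (N = 71*(-1/23) + 20*(-1/89) = -71/23 - 20/89 = -6779/2047 ≈ -3.3117)
50101/(-29606) + 26899/K(N, 83) = 50101/(-29606) + 26899/((-1*83)) = 50101*(-1/29606) + 26899/(-83) = -50101/29606 + 26899*(-1/83) = -50101/29606 - 26899/83 = -800530177/2457298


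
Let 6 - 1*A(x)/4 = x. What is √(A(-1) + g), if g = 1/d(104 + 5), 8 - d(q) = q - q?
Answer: 15*√2/4 ≈ 5.3033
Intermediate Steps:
d(q) = 8 (d(q) = 8 - (q - q) = 8 - 1*0 = 8 + 0 = 8)
A(x) = 24 - 4*x
g = ⅛ (g = 1/8 = ⅛ ≈ 0.12500)
√(A(-1) + g) = √((24 - 4*(-1)) + ⅛) = √((24 + 4) + ⅛) = √(28 + ⅛) = √(225/8) = 15*√2/4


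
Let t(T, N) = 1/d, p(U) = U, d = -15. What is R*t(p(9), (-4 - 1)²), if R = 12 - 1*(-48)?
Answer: -4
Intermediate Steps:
t(T, N) = -1/15 (t(T, N) = 1/(-15) = -1/15)
R = 60 (R = 12 + 48 = 60)
R*t(p(9), (-4 - 1)²) = 60*(-1/15) = -4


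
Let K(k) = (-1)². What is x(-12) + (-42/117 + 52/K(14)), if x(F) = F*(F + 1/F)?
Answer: 7669/39 ≈ 196.64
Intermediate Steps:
K(k) = 1
x(-12) + (-42/117 + 52/K(14)) = (1 + (-12)²) + (-42/117 + 52/1) = (1 + 144) + (-42*1/117 + 52*1) = 145 + (-14/39 + 52) = 145 + 2014/39 = 7669/39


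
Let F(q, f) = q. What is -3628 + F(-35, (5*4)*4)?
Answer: -3663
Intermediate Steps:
-3628 + F(-35, (5*4)*4) = -3628 - 35 = -3663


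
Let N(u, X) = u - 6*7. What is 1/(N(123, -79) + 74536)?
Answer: 1/74617 ≈ 1.3402e-5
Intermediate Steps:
N(u, X) = -42 + u (N(u, X) = u - 42 = -42 + u)
1/(N(123, -79) + 74536) = 1/((-42 + 123) + 74536) = 1/(81 + 74536) = 1/74617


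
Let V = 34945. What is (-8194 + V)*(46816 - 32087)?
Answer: 394015479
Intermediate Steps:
(-8194 + V)*(46816 - 32087) = (-8194 + 34945)*(46816 - 32087) = 26751*14729 = 394015479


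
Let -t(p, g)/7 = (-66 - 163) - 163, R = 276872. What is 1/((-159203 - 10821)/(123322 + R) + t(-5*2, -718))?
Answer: 200097/548981156 ≈ 0.00036449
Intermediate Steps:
t(p, g) = 2744 (t(p, g) = -7*((-66 - 163) - 163) = -7*(-229 - 163) = -7*(-392) = 2744)
1/((-159203 - 10821)/(123322 + R) + t(-5*2, -718)) = 1/((-159203 - 10821)/(123322 + 276872) + 2744) = 1/(-170024/400194 + 2744) = 1/(-170024*1/400194 + 2744) = 1/(-85012/200097 + 2744) = 1/(548981156/200097) = 200097/548981156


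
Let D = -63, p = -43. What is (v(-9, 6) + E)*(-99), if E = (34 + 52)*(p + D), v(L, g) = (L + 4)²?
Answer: 900009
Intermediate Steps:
v(L, g) = (4 + L)²
E = -9116 (E = (34 + 52)*(-43 - 63) = 86*(-106) = -9116)
(v(-9, 6) + E)*(-99) = ((4 - 9)² - 9116)*(-99) = ((-5)² - 9116)*(-99) = (25 - 9116)*(-99) = -9091*(-99) = 900009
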